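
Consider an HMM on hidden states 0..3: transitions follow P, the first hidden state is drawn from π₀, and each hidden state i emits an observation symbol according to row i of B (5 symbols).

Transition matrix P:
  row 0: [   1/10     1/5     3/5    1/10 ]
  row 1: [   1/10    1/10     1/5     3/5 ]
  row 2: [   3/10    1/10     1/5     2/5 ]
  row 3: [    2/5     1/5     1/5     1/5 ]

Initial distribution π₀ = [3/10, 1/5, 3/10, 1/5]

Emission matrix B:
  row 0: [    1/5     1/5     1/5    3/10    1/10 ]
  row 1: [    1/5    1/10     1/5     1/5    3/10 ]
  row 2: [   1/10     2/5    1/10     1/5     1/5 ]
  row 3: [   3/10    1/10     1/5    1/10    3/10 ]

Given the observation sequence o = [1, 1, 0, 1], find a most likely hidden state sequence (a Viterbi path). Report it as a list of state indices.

t=0: δ = [6.000e-02, 2.000e-02, 1.200e-01, 2.000e-02]  (obs o_0=1)
t=1: δ = [7.200e-03, 1.200e-03, 1.440e-02, 4.800e-03]  ψ = [2, 0, 0, 2]  (obs o_1=1)
t=2: δ = [8.640e-04, 2.880e-04, 4.320e-04, 1.728e-03]  ψ = [2, 0, 0, 2]  (obs o_2=0)
t=3: δ = [1.382e-04, 3.456e-05, 2.074e-04, 3.456e-05]  ψ = [3, 3, 0, 3]  (obs o_3=1)
backtrack: best end state = 2; path = [0, 2, 0, 2]

path = [0, 2, 0, 2]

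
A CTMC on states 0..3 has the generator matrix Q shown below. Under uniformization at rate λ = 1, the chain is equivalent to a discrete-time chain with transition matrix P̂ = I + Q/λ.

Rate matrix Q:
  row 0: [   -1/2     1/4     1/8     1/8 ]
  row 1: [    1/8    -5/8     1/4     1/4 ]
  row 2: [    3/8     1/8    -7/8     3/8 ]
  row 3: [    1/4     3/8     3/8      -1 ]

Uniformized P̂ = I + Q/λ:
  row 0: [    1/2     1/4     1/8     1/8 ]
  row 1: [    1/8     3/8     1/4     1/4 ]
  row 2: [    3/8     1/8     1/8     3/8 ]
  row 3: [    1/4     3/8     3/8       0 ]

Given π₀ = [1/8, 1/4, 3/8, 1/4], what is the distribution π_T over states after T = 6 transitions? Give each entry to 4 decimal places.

π = [0.3208, 0.2830, 0.2076, 0.1886]

t=0: π = [0.1250, 0.2500, 0.3750, 0.2500]
t=1: π = [0.2969, 0.2656, 0.2188, 0.2188]
t=2: π = [0.3184, 0.2832, 0.2129, 0.1855]
t=3: π = [0.3208, 0.2820, 0.2068, 0.1904]
t=4: π = [0.3208, 0.2832, 0.2079, 0.1881]
t=5: π = [0.3208, 0.2829, 0.2074, 0.1888]
t=6: π = [0.3208, 0.2830, 0.2076, 0.1886]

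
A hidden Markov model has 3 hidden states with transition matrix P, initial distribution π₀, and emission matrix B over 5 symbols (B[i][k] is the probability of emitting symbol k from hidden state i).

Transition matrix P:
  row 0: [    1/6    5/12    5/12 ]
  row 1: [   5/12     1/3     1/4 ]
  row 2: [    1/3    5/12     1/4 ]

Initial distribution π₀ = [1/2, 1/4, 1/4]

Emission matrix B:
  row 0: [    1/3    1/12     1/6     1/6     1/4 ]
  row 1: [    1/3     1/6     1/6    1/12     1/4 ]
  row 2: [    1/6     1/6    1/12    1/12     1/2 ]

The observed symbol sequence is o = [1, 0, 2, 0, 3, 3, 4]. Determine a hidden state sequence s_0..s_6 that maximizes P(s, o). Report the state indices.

path = [1, 0, 1, 0, 1, 0, 2]

t=0: δ = [4.167e-02, 4.167e-02, 4.167e-02]  (obs o_0=1)
t=1: δ = [5.787e-03, 5.787e-03, 2.894e-03]  ψ = [1, 0, 0]  (obs o_1=0)
t=2: δ = [4.019e-04, 4.019e-04, 2.009e-04]  ψ = [1, 0, 0]  (obs o_2=2)
t=3: δ = [5.582e-05, 5.582e-05, 2.791e-05]  ψ = [1, 0, 0]  (obs o_3=0)
t=4: δ = [3.876e-06, 1.938e-06, 1.938e-06]  ψ = [1, 0, 0]  (obs o_4=3)
t=5: δ = [1.346e-07, 1.346e-07, 1.346e-07]  ψ = [1, 0, 0]  (obs o_5=3)
t=6: δ = [1.402e-08, 1.402e-08, 2.804e-08]  ψ = [1, 0, 0]  (obs o_6=4)
backtrack: best end state = 2; path = [1, 0, 1, 0, 1, 0, 2]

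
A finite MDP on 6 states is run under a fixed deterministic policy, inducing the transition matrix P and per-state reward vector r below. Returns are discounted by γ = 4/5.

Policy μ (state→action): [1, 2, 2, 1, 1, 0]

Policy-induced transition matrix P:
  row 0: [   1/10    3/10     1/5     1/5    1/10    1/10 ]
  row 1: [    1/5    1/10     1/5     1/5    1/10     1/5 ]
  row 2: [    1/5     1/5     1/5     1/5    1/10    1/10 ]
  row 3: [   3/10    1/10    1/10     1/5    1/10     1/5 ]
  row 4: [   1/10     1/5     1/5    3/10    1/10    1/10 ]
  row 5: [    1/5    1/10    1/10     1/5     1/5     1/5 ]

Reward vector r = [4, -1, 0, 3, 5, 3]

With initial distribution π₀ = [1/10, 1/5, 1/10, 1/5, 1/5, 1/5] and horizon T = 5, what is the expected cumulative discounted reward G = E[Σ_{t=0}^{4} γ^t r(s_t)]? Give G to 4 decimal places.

G = 7.8237

t=0: π = [0.1000, 0.2000, 0.1000, 0.2000, 0.2000, 0.2000], E[r] = 2.4000, γ^t·E[r] = 2.400000, running G = 2.400000
t=1: π = [0.1900, 0.1500, 0.1600, 0.2200, 0.1200, 0.1600], E[r] = 2.3500, γ^t·E[r] = 1.880000, running G = 4.280000
t=2: π = [0.1910, 0.1660, 0.1620, 0.2120, 0.1160, 0.1530], E[r] = 2.2730, γ^t·E[r] = 1.454720, running G = 5.734720
t=3: π = [0.1905, 0.1660, 0.1635, 0.2116, 0.1153, 0.1531], E[r] = 2.2666, γ^t·E[r] = 1.160499, running G = 6.895219
t=4: π = [0.1906, 0.1660, 0.1635, 0.2115, 0.1153, 0.1531], E[r] = 2.2667, γ^t·E[r] = 0.928436, running G = 7.823655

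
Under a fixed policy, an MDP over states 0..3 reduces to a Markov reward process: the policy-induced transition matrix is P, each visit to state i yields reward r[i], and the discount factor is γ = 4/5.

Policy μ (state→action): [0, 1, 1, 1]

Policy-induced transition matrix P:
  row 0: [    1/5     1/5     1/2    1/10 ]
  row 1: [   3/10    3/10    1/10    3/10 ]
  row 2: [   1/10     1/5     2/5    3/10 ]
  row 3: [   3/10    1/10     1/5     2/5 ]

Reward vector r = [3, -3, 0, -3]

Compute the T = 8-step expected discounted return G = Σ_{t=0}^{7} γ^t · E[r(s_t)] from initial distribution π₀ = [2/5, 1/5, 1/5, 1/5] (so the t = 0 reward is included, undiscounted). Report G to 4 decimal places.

G = -2.3790

t=0: π = [0.4000, 0.2000, 0.2000, 0.2000], E[r] = 0.0000, γ^t·E[r] = 0.000000, running G = 0.000000
t=1: π = [0.2200, 0.2000, 0.3400, 0.2400], E[r] = -0.6600, γ^t·E[r] = -0.528000, running G = -0.528000
t=2: π = [0.2100, 0.1960, 0.3140, 0.2800], E[r] = -0.7980, γ^t·E[r] = -0.510720, running G = -1.038720
t=3: π = [0.2162, 0.1916, 0.3062, 0.2860], E[r] = -0.7842, γ^t·E[r] = -0.401510, running G = -1.440230
t=4: π = [0.2171, 0.1906, 0.3069, 0.2854], E[r] = -0.7763, γ^t·E[r] = -0.317989, running G = -1.758219
t=5: π = [0.2169, 0.1905, 0.3075, 0.2851], E[r] = -0.7762, γ^t·E[r] = -0.254342, running G = -2.012561
t=6: π = [0.2168, 0.1905, 0.3075, 0.2851], E[r] = -0.7766, γ^t·E[r] = -0.203573, running G = -2.216135
t=7: π = [0.2168, 0.1905, 0.3075, 0.2852], E[r] = -0.7766, γ^t·E[r] = -0.162870, running G = -2.379005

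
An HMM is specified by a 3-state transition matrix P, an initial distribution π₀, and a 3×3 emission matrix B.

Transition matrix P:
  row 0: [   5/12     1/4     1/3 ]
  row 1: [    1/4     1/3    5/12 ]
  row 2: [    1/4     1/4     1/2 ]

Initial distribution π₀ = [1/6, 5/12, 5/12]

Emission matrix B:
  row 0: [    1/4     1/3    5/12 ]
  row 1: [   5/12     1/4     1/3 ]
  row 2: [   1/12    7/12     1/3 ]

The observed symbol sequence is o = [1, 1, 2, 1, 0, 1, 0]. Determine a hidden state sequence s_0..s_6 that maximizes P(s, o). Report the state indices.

t=0: δ = [5.556e-02, 1.042e-01, 2.431e-01]  (obs o_0=1)
t=1: δ = [2.025e-02, 1.519e-02, 7.089e-02]  ψ = [2, 2, 2]  (obs o_1=1)
t=2: δ = [7.385e-03, 5.908e-03, 1.182e-02]  ψ = [2, 2, 2]  (obs o_2=2)
t=3: δ = [1.026e-03, 7.385e-04, 3.446e-03]  ψ = [0, 2, 2]  (obs o_3=1)
t=4: δ = [2.154e-04, 3.590e-04, 1.436e-04]  ψ = [2, 2, 2]  (obs o_4=0)
t=5: δ = [2.991e-05, 2.991e-05, 8.725e-05]  ψ = [0, 1, 1]  (obs o_5=1)
t=6: δ = [5.453e-06, 9.088e-06, 3.635e-06]  ψ = [2, 2, 2]  (obs o_6=0)
backtrack: best end state = 1; path = [2, 2, 2, 2, 1, 2, 1]

path = [2, 2, 2, 2, 1, 2, 1]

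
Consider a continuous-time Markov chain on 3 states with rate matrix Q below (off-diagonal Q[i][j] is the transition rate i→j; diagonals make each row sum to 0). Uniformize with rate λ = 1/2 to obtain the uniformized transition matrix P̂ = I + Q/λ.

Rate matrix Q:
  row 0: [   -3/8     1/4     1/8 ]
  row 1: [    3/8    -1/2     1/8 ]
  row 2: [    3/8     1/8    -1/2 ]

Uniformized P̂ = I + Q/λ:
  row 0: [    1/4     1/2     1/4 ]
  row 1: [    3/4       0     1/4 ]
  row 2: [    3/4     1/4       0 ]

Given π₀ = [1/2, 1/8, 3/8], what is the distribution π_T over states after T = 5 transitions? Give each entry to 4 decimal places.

π = [0.5000, 0.3002, 0.1998]

t=0: π = [0.5000, 0.1250, 0.3750]
t=1: π = [0.5000, 0.3438, 0.1563]
t=2: π = [0.5000, 0.2891, 0.2109]
t=3: π = [0.5000, 0.3027, 0.1973]
t=4: π = [0.5000, 0.2993, 0.2007]
t=5: π = [0.5000, 0.3002, 0.1998]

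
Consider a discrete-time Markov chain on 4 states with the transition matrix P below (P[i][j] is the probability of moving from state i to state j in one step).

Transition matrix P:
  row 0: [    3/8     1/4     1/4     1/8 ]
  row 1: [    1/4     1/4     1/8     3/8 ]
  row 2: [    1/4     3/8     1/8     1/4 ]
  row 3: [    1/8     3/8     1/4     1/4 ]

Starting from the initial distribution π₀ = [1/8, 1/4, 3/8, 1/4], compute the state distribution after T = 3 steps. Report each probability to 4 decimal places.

π = [0.2480, 0.3062, 0.1885, 0.2573]

t=0: π = [0.1250, 0.2500, 0.3750, 0.2500]
t=1: π = [0.2344, 0.3281, 0.1719, 0.2656]
t=2: π = [0.2461, 0.3047, 0.1875, 0.2617]
t=3: π = [0.2480, 0.3062, 0.1885, 0.2573]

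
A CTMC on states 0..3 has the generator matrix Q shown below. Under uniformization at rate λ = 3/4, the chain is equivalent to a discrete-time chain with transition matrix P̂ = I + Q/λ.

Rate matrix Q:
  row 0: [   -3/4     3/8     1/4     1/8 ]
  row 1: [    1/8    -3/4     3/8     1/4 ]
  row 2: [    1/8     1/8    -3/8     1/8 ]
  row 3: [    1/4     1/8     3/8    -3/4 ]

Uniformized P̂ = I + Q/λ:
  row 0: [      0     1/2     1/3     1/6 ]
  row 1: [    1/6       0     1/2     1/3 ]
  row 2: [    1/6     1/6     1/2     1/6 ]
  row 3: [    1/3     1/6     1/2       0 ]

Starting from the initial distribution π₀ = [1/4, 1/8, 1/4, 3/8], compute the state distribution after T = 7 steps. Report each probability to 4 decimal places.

t=0: π = [0.2500, 0.1250, 0.2500, 0.3750]
t=1: π = [0.1875, 0.2292, 0.4583, 0.1250]
t=2: π = [0.1563, 0.1910, 0.4688, 0.1840]
t=3: π = [0.1713, 0.1869, 0.4740, 0.1678]
t=4: π = [0.1661, 0.1926, 0.4715, 0.1698]
t=5: π = [0.1673, 0.1899, 0.4723, 0.1705]
t=6: π = [0.1672, 0.1908, 0.4721, 0.1699]
t=7: π = [0.1671, 0.1906, 0.4721, 0.1701]

π = [0.1671, 0.1906, 0.4721, 0.1701]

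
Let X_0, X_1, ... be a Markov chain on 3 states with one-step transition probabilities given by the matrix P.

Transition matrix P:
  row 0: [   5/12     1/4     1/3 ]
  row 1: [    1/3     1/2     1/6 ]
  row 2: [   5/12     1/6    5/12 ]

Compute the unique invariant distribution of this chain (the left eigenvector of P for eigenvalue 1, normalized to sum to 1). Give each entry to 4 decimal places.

Balance equations π_j = Σ_i π_i·P[i][j]:
  π_0 = 5/12·π_0 + 1/3·π_1 + 5/12·π_2
  π_1 = 1/4·π_0 + 1/2·π_1 + 1/6·π_2
  normalize: π_0 + π_1 + π_2 = 1
Solving the linear system gives exactly π = [38/97, 29/97, 30/97].

π = [0.3918, 0.2990, 0.3093]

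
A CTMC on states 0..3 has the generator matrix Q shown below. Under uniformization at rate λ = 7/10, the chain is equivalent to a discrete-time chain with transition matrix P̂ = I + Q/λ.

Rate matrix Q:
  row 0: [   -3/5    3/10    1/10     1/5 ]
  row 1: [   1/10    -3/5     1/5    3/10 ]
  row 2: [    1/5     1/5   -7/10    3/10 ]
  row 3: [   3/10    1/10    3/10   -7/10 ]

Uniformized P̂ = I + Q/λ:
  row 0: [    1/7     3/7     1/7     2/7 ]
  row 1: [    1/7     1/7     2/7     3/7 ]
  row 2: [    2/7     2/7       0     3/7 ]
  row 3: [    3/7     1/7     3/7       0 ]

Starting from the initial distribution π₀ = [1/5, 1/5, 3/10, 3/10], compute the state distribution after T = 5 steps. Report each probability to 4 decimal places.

π = [0.2533, 0.2474, 0.2245, 0.2748]

t=0: π = [0.2000, 0.2000, 0.3000, 0.3000]
t=1: π = [0.2714, 0.2429, 0.2143, 0.2714]
t=2: π = [0.2510, 0.2510, 0.2245, 0.2735]
t=3: π = [0.2531, 0.2466, 0.2248, 0.2755]
t=4: π = [0.2537, 0.2473, 0.2247, 0.2743]
t=5: π = [0.2533, 0.2474, 0.2245, 0.2748]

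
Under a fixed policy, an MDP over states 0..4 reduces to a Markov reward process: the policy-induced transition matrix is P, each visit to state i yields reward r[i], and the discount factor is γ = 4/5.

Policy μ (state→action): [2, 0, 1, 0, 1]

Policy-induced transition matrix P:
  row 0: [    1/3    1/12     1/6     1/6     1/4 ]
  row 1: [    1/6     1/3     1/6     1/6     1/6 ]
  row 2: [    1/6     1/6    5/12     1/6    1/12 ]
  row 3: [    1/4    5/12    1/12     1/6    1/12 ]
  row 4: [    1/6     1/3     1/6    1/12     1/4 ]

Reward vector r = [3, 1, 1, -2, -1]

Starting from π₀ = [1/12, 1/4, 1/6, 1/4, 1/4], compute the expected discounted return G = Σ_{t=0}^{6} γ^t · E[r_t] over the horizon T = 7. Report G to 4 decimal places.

t=0: π = [0.0833, 0.2500, 0.1667, 0.2500, 0.2500], E[r] = -0.0833, γ^t·E[r] = -0.083333, running G = -0.083333
t=1: π = [0.2014, 0.3056, 0.1875, 0.1458, 0.1597], E[r] = 0.6458, γ^t·E[r] = 0.516667, running G = 0.433333
t=2: π = [0.2124, 0.2639, 0.2014, 0.1534, 0.1690], E[r] = 0.6267, γ^t·E[r] = 0.401111, running G = 0.834444
t=3: π = [0.2148, 0.2595, 0.2042, 0.1526, 0.1689], E[r] = 0.6342, γ^t·E[r] = 0.324691, running G = 1.159136
t=4: π = [0.2152, 0.2583, 0.2050, 0.1526, 0.1689], E[r] = 0.6348, γ^t·E[r] = 0.260007, running G = 1.419142
t=5: π = [0.2152, 0.2581, 0.2052, 0.1526, 0.1689], E[r] = 0.6350, γ^t·E[r] = 0.208068, running G = 1.627210
t=6: π = [0.2153, 0.2580, 0.2053, 0.1526, 0.1689], E[r] = 0.6350, γ^t·E[r] = 0.166464, running G = 1.793675

G = 1.7937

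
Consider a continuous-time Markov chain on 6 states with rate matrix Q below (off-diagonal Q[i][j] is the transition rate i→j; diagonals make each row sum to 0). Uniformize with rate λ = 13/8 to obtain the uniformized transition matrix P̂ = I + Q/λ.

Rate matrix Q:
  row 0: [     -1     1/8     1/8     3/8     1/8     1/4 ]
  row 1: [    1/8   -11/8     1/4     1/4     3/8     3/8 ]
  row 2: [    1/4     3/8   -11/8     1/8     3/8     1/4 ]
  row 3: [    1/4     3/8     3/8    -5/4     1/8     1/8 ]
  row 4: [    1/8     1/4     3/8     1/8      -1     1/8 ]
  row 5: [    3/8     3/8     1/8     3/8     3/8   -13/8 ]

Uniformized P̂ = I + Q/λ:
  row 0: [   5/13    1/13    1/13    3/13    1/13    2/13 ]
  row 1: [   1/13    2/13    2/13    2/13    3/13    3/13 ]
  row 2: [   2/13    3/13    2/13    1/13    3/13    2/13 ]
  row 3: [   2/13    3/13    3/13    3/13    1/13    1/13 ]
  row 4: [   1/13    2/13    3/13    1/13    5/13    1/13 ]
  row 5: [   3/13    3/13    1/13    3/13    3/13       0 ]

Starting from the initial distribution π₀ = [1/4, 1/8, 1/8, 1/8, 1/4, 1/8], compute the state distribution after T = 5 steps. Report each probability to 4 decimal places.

t=0: π = [0.2500, 0.1250, 0.1250, 0.1250, 0.2500, 0.1250]
t=1: π = [0.1923, 0.1635, 0.1538, 0.1635, 0.2115, 0.1154]
t=2: π = [0.1783, 0.1723, 0.1590, 0.1620, 0.2086, 0.1198]
t=3: π = [0.1749, 0.1740, 0.1594, 0.1610, 0.2105, 0.1202]
t=4: π = [0.1739, 0.1743, 0.1597, 0.1605, 0.2115, 0.1202]
t=5: π = [0.1735, 0.1743, 0.1598, 0.1603, 0.2119, 0.1202]

π = [0.1735, 0.1743, 0.1598, 0.1603, 0.2119, 0.1202]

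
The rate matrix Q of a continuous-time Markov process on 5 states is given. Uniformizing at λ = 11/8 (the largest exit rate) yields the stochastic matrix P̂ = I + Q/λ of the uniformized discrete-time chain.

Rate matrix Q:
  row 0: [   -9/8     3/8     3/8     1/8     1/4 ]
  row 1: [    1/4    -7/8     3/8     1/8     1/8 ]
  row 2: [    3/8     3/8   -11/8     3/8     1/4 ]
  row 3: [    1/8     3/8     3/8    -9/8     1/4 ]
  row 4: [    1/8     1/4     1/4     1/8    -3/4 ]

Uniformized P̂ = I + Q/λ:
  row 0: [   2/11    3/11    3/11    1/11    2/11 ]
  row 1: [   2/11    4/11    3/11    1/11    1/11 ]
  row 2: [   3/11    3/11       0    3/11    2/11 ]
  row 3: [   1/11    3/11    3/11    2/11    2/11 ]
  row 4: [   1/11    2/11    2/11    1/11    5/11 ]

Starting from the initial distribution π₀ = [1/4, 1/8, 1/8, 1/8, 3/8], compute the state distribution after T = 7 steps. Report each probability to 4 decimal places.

t=0: π = [0.2500, 0.1250, 0.1250, 0.1250, 0.3750]
t=1: π = [0.1477, 0.2500, 0.2045, 0.1250, 0.2727]
t=2: π = [0.1643, 0.2707, 0.1921, 0.1395, 0.2335]
t=3: π = [0.1654, 0.2761, 0.1991, 0.1385, 0.2209]
t=4: π = [0.1672, 0.2777, 0.1983, 0.1397, 0.2170]
t=5: π = [0.1674, 0.2783, 0.1989, 0.1397, 0.2157]
t=6: π = [0.1676, 0.2784, 0.1989, 0.1398, 0.2154]
t=7: π = [0.1676, 0.2785, 0.1989, 0.1398, 0.2152]

π = [0.1676, 0.2785, 0.1989, 0.1398, 0.2152]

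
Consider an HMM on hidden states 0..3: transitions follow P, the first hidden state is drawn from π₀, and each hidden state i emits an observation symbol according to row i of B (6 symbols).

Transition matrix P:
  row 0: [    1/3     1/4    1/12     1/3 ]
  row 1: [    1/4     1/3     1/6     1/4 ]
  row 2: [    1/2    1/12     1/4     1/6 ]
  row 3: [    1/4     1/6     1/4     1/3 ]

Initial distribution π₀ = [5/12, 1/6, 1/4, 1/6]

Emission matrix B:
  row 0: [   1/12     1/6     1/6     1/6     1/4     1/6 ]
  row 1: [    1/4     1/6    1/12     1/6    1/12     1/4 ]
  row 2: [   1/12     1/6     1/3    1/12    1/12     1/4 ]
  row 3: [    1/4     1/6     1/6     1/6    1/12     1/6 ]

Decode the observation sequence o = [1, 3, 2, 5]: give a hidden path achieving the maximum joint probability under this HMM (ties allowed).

t=0: δ = [6.944e-02, 2.778e-02, 4.167e-02, 2.778e-02]  (obs o_0=1)
t=1: δ = [3.858e-03, 2.894e-03, 8.681e-04, 3.858e-03]  ψ = [0, 0, 2, 0]  (obs o_1=3)
t=2: δ = [2.143e-04, 8.038e-05, 3.215e-04, 2.143e-04]  ψ = [0, 0, 3, 0]  (obs o_2=2)
t=3: δ = [2.679e-05, 1.340e-05, 2.009e-05, 1.191e-05]  ψ = [2, 0, 2, 0]  (obs o_3=5)
backtrack: best end state = 0; path = [0, 3, 2, 0]

path = [0, 3, 2, 0]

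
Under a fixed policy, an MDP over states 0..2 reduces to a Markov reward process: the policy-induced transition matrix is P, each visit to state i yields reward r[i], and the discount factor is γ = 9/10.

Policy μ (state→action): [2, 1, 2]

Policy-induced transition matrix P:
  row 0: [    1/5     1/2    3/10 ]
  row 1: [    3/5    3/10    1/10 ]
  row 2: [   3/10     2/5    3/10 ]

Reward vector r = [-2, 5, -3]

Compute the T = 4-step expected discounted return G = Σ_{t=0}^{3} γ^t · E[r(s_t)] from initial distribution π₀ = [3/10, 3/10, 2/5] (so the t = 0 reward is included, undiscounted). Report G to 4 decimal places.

G = 1.0672

t=0: π = [0.3000, 0.3000, 0.4000], E[r] = -0.3000, γ^t·E[r] = -0.300000, running G = -0.300000
t=1: π = [0.3600, 0.4000, 0.2400], E[r] = 0.5600, γ^t·E[r] = 0.504000, running G = 0.204000
t=2: π = [0.3840, 0.3960, 0.2200], E[r] = 0.5520, γ^t·E[r] = 0.447120, running G = 0.651120
t=3: π = [0.3804, 0.3988, 0.2208], E[r] = 0.5708, γ^t·E[r] = 0.416113, running G = 1.067233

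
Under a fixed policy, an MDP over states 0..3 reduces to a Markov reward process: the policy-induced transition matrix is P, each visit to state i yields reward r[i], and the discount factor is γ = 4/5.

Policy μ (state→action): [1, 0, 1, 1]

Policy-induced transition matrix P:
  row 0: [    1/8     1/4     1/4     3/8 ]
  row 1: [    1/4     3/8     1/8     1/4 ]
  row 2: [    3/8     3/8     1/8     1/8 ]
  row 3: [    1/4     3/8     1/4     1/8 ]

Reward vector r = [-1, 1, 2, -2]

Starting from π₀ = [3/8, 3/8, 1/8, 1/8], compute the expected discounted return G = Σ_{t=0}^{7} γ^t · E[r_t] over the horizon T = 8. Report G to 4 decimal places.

G = 0.0020

t=0: π = [0.3750, 0.3750, 0.1250, 0.1250], E[r] = 0.0000, γ^t·E[r] = 0.000000, running G = 0.000000
t=1: π = [0.2188, 0.3281, 0.1875, 0.2656], E[r] = -0.0469, γ^t·E[r] = -0.037500, running G = -0.037500
t=2: π = [0.2461, 0.3477, 0.1855, 0.2207], E[r] = 0.0313, γ^t·E[r] = 0.020000, running G = -0.017500
t=3: π = [0.2424, 0.3442, 0.1833, 0.2300], E[r] = 0.0085, γ^t·E[r] = 0.004375, running G = -0.013125
t=4: π = [0.2426, 0.3447, 0.1841, 0.2286], E[r] = 0.0129, γ^t·E[r] = 0.005288, running G = -0.007838
t=5: π = [0.2427, 0.3447, 0.1839, 0.2287], E[r] = 0.0123, γ^t·E[r] = 0.004039, running G = -0.003799
t=6: π = [0.2427, 0.3447, 0.1839, 0.2288], E[r] = 0.0124, γ^t·E[r] = 0.003240, running G = -0.000559
t=7: π = [0.2427, 0.3447, 0.1839, 0.2287], E[r] = 0.0124, γ^t·E[r] = 0.002594, running G = 0.002035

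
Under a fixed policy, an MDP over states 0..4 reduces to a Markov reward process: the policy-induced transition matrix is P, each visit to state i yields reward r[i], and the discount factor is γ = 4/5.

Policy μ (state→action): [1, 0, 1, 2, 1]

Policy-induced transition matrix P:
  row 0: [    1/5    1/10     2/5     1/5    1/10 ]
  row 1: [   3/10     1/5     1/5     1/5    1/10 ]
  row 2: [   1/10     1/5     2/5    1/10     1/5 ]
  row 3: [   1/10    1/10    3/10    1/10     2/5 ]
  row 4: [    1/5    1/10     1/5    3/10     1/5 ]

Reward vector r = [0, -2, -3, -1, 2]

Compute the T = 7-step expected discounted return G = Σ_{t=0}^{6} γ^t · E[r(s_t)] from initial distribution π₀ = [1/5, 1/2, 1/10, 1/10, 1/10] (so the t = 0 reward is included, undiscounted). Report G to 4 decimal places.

G = -4.1744

t=0: π = [0.2000, 0.5000, 0.1000, 0.1000, 0.1000], E[r] = -1.2000, γ^t·E[r] = -1.200000, running G = -1.200000
t=1: π = [0.2300, 0.1600, 0.2700, 0.1900, 0.1500], E[r] = -1.0200, γ^t·E[r] = -0.816000, running G = -2.016000
t=2: π = [0.1700, 0.1430, 0.3190, 0.1690, 0.1990], E[r] = -1.0140, γ^t·E[r] = -0.648960, running G = -2.664960
t=3: π = [0.1655, 0.1462, 0.3147, 0.1711, 0.2025], E[r] = -1.0026, γ^t·E[r] = -0.513331, running G = -3.178291
t=4: π = [0.1660, 0.1461, 0.3132, 0.1717, 0.2031], E[r] = -0.9972, γ^t·E[r] = -0.408453, running G = -3.586744
t=5: π = [0.1661, 0.1459, 0.3130, 0.1718, 0.2031], E[r] = -0.9964, γ^t·E[r] = -0.326515, running G = -3.913259
t=6: π = [0.1661, 0.1459, 0.3130, 0.1718, 0.2032], E[r] = -0.9963, γ^t·E[r] = -0.261180, running G = -4.174439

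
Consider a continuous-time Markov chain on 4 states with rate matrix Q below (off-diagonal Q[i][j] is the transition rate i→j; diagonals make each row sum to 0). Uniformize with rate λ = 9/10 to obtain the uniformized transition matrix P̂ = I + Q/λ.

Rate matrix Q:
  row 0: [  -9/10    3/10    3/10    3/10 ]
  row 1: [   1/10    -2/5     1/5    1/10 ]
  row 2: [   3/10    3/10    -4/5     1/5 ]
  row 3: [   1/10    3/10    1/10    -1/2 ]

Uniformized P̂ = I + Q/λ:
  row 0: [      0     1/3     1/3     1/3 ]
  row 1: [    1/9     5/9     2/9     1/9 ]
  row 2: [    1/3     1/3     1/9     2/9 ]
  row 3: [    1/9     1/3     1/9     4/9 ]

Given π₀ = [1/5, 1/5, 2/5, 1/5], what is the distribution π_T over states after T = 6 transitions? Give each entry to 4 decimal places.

π = [0.1378, 0.4285, 0.1894, 0.2443]

t=0: π = [0.2000, 0.2000, 0.4000, 0.2000]
t=1: π = [0.1778, 0.3778, 0.1778, 0.2667]
t=2: π = [0.1309, 0.4173, 0.1926, 0.2593]
t=3: π = [0.1394, 0.4261, 0.1866, 0.2480]
t=4: π = [0.1371, 0.4280, 0.1894, 0.2455]
t=5: π = [0.1380, 0.4284, 0.1891, 0.2444]
t=6: π = [0.1378, 0.4285, 0.1894, 0.2443]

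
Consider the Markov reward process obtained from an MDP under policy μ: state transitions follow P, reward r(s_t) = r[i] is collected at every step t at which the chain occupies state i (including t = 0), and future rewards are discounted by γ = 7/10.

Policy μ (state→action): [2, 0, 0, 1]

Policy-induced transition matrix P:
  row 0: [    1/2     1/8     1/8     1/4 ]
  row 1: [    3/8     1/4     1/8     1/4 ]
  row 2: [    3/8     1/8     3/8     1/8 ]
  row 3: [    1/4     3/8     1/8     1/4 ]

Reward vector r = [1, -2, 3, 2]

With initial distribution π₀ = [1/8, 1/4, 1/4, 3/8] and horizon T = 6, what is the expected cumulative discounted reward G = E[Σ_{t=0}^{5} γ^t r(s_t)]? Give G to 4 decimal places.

t=0: π = [0.1250, 0.2500, 0.2500, 0.3750], E[r] = 1.1250, γ^t·E[r] = 1.125000, running G = 1.125000
t=1: π = [0.3438, 0.2500, 0.1875, 0.2188], E[r] = 0.8438, γ^t·E[r] = 0.590625, running G = 1.715625
t=2: π = [0.3906, 0.2109, 0.1719, 0.2266], E[r] = 0.9375, γ^t·E[r] = 0.459375, running G = 2.175000
t=3: π = [0.3955, 0.2080, 0.1680, 0.2285], E[r] = 0.9404, γ^t·E[r] = 0.322567, running G = 2.497567
t=4: π = [0.3959, 0.2081, 0.1670, 0.2290], E[r] = 0.9386, γ^t·E[r] = 0.225358, running G = 2.722925
t=5: π = [0.3959, 0.2083, 0.1667, 0.2291], E[r] = 0.9378, γ^t·E[r] = 0.157619, running G = 2.880544

G = 2.8805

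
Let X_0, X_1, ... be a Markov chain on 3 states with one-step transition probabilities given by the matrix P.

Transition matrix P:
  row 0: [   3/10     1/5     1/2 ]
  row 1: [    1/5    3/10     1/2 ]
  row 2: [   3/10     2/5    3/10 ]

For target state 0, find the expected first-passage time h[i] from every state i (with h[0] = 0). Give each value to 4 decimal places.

h = [0.0000, 4.1379, 3.7931]

First-step conditioning: h[0] = 0; for i ≠ 0, h[i] = 1 + Σ_k P[i][k]·h[k].
  h[1] = 1 + 3/10·h[1] + 1/2·h[2]
  h[2] = 1 + 2/5·h[1] + 3/10·h[2]
Solving the 2×2 linear system over states ≠ 0 gives exactly h = [0, 120/29, 110/29] (h[0] = 0 is the target).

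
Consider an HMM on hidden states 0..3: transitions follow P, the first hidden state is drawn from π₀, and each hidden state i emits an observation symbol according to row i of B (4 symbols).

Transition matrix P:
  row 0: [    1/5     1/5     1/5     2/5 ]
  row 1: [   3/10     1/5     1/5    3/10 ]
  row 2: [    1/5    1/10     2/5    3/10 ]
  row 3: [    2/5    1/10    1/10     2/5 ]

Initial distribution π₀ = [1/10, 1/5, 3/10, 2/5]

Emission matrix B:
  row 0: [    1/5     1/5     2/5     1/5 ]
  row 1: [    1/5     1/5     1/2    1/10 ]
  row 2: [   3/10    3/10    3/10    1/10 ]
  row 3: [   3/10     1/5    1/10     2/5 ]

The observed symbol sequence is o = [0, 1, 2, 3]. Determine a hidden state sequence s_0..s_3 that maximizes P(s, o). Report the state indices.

path = [3, 3, 0, 3]

t=0: δ = [2.000e-02, 4.000e-02, 9.000e-02, 1.200e-01]  (obs o_0=0)
t=1: δ = [9.600e-03, 2.400e-03, 1.080e-02, 9.600e-03]  ψ = [3, 3, 2, 3]  (obs o_1=1)
t=2: δ = [1.536e-03, 9.600e-04, 1.296e-03, 3.840e-04]  ψ = [3, 0, 2, 0]  (obs o_2=2)
t=3: δ = [6.144e-05, 3.072e-05, 5.184e-05, 2.458e-04]  ψ = [0, 0, 2, 0]  (obs o_3=3)
backtrack: best end state = 3; path = [3, 3, 0, 3]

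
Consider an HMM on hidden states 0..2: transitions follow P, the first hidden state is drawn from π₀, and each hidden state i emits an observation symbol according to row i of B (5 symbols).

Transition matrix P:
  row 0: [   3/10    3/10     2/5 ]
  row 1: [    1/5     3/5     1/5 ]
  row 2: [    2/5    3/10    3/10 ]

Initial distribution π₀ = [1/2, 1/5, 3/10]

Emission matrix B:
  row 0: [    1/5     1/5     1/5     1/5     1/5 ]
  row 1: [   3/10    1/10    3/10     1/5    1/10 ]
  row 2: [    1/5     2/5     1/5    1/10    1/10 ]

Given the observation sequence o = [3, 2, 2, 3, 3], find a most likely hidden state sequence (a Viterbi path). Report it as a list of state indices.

path = [0, 1, 1, 1, 1]

t=0: δ = [1.000e-01, 4.000e-02, 3.000e-02]  (obs o_0=3)
t=1: δ = [6.000e-03, 9.000e-03, 8.000e-03]  ψ = [0, 0, 0]  (obs o_1=2)
t=2: δ = [6.400e-04, 1.620e-03, 4.800e-04]  ψ = [2, 1, 0]  (obs o_2=2)
t=3: δ = [6.480e-05, 1.944e-04, 3.240e-05]  ψ = [1, 1, 1]  (obs o_3=3)
t=4: δ = [7.776e-06, 2.333e-05, 3.888e-06]  ψ = [1, 1, 1]  (obs o_4=3)
backtrack: best end state = 1; path = [0, 1, 1, 1, 1]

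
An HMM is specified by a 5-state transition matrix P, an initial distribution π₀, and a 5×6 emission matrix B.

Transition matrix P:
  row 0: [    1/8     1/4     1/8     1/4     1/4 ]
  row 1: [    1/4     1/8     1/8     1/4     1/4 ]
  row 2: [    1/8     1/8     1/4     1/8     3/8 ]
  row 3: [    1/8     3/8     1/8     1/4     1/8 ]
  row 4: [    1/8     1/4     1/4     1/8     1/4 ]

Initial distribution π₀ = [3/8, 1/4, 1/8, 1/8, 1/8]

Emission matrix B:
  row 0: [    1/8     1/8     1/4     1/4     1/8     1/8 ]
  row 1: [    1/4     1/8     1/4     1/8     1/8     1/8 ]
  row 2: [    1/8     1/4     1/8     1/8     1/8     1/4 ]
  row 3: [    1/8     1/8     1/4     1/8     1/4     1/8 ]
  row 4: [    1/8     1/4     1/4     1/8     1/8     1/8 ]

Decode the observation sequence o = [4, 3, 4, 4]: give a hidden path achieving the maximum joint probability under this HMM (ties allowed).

path = [1, 0, 3, 3]

t=0: δ = [4.688e-02, 3.125e-02, 1.562e-02, 3.125e-02, 1.562e-02]  (obs o_0=4)
t=1: δ = [1.953e-03, 1.465e-03, 7.324e-04, 1.465e-03, 1.465e-03]  ψ = [1, 0, 0, 0, 0]  (obs o_1=3)
t=2: δ = [4.578e-05, 6.866e-05, 4.578e-05, 1.221e-04, 6.104e-05]  ψ = [1, 3, 4, 0, 0]  (obs o_2=4)
t=3: δ = [2.146e-06, 5.722e-06, 1.907e-06, 7.629e-06, 2.146e-06]  ψ = [1, 3, 3, 3, 1]  (obs o_3=4)
backtrack: best end state = 3; path = [1, 0, 3, 3]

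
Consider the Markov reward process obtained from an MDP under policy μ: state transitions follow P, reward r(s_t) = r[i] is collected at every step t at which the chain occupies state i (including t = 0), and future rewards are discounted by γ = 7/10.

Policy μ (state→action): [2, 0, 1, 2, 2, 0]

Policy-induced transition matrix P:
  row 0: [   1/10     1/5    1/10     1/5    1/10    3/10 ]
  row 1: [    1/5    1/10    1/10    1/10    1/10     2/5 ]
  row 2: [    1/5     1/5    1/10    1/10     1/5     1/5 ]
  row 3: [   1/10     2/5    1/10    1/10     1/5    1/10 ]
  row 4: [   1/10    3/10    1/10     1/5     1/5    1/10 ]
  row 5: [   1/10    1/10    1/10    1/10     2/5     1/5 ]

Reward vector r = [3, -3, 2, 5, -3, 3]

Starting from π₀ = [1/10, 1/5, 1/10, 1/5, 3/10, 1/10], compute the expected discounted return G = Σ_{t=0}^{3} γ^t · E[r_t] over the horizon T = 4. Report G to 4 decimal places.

G = 1.3080

t=0: π = [0.1000, 0.2000, 0.1000, 0.2000, 0.3000, 0.1000], E[r] = 0.3000, γ^t·E[r] = 0.300000, running G = 0.300000
t=1: π = [0.1300, 0.2400, 0.1000, 0.1400, 0.1900, 0.2000], E[r] = 0.6000, γ^t·E[r] = 0.420000, running G = 0.720000
t=2: π = [0.1340, 0.2030, 0.1000, 0.1320, 0.2030, 0.2280], E[r] = 0.7280, γ^t·E[r] = 0.356720, running G = 1.076720
t=3: π = [0.1303, 0.2036, 0.1000, 0.1337, 0.2119, 0.2205], E[r] = 0.6744, γ^t·E[r] = 0.231319, running G = 1.308039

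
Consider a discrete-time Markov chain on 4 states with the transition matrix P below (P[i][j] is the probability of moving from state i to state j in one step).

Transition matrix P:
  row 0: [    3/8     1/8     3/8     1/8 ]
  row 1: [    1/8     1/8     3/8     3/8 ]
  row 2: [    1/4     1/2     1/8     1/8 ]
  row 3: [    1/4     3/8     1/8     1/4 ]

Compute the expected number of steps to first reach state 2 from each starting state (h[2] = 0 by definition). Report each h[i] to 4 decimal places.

h = [3.0588, 3.2941, 0.0000, 4.0000]

First-step conditioning: h[2] = 0; for i ≠ 2, h[i] = 1 + Σ_k P[i][k]·h[k].
  h[0] = 1 + 3/8·h[0] + 1/8·h[1] + 1/8·h[3]
  h[1] = 1 + 1/8·h[0] + 1/8·h[1] + 3/8·h[3]
  h[3] = 1 + 1/4·h[0] + 3/8·h[1] + 1/4·h[3]
Solving the 3×3 linear system over states ≠ 2 gives exactly h = [52/17, 56/17, 0, 4] (h[2] = 0 is the target).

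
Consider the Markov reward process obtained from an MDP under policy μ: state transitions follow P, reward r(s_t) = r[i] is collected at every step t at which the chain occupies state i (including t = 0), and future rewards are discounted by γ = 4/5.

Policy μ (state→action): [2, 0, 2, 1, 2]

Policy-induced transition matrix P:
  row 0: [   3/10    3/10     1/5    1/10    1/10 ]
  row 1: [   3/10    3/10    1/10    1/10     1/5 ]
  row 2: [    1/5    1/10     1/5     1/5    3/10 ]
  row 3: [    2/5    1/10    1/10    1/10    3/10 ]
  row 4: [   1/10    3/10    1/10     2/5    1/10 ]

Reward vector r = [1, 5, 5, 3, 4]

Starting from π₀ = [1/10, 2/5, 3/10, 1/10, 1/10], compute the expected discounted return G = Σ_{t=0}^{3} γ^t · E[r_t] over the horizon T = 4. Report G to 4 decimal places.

G = 10.9717

t=0: π = [0.1000, 0.4000, 0.3000, 0.1000, 0.1000], E[r] = 4.3000, γ^t·E[r] = 4.300000, running G = 4.300000
t=1: π = [0.2600, 0.2200, 0.1400, 0.1600, 0.2200], E[r] = 3.4200, γ^t·E[r] = 2.736000, running G = 7.036000
t=2: π = [0.2580, 0.2400, 0.1400, 0.1800, 0.1820], E[r] = 3.4260, γ^t·E[r] = 2.192640, running G = 9.228640
t=3: π = [0.2676, 0.2360, 0.1398, 0.1686, 0.1880], E[r] = 3.4044, γ^t·E[r] = 1.743053, running G = 10.971693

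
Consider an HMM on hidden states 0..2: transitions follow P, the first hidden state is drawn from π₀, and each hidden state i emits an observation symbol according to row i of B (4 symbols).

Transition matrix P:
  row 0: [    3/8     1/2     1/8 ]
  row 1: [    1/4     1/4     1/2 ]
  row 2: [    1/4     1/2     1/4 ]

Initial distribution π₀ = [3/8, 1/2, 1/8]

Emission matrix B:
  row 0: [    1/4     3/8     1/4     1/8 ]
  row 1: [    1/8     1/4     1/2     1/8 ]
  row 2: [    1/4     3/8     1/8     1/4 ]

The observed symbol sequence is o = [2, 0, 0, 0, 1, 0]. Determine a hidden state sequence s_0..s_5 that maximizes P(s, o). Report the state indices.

t=0: δ = [9.375e-02, 2.500e-01, 1.562e-02]  (obs o_0=2)
t=1: δ = [1.562e-02, 7.812e-03, 3.125e-02]  ψ = [1, 1, 1]  (obs o_1=0)
t=2: δ = [1.953e-03, 1.953e-03, 1.953e-03]  ψ = [2, 2, 2]  (obs o_2=0)
t=3: δ = [1.831e-04, 1.221e-04, 2.441e-04]  ψ = [0, 0, 1]  (obs o_3=0)
t=4: δ = [2.575e-05, 3.052e-05, 2.289e-05]  ψ = [0, 2, 1]  (obs o_4=1)
t=5: δ = [2.414e-06, 1.609e-06, 3.815e-06]  ψ = [0, 0, 1]  (obs o_5=0)
backtrack: best end state = 2; path = [1, 2, 1, 2, 1, 2]

path = [1, 2, 1, 2, 1, 2]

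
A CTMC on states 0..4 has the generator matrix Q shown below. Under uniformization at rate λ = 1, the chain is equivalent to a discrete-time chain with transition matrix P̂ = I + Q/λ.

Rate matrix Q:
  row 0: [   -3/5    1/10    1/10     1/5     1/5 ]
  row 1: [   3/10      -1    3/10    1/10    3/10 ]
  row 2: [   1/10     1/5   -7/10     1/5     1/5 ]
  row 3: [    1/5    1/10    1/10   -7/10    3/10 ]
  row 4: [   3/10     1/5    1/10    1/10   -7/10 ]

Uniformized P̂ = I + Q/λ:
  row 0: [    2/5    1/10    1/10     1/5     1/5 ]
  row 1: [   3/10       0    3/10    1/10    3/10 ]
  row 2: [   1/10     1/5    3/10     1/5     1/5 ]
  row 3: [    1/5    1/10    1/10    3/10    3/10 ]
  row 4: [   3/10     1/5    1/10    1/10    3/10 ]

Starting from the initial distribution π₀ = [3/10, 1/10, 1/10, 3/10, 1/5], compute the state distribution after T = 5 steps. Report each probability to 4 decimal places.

π = [0.2786, 0.1285, 0.1571, 0.1795, 0.2564]

t=0: π = [0.3000, 0.1000, 0.1000, 0.3000, 0.2000]
t=1: π = [0.2800, 0.1200, 0.1400, 0.2000, 0.2600]
t=2: π = [0.2800, 0.1280, 0.1520, 0.1820, 0.2580]
t=3: π = [0.2794, 0.1282, 0.1560, 0.1796, 0.2568]
t=4: π = [0.2788, 0.1285, 0.1568, 0.1795, 0.2565]
t=5: π = [0.2786, 0.1285, 0.1571, 0.1795, 0.2564]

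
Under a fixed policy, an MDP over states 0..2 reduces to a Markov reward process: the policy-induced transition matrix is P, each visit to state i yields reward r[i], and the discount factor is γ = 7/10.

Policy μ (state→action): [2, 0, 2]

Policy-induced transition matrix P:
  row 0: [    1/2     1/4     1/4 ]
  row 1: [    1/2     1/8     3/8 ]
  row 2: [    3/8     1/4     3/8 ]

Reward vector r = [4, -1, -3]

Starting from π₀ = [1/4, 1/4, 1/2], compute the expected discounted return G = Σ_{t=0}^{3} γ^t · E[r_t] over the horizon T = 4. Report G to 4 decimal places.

t=0: π = [0.2500, 0.2500, 0.5000], E[r] = -0.7500, γ^t·E[r] = -0.750000, running G = -0.750000
t=1: π = [0.4375, 0.2188, 0.3438], E[r] = 0.5000, γ^t·E[r] = 0.350000, running G = -0.400000
t=2: π = [0.4570, 0.2227, 0.3203], E[r] = 0.6445, γ^t·E[r] = 0.315820, running G = -0.084180
t=3: π = [0.4600, 0.2222, 0.3179], E[r] = 0.6641, γ^t·E[r] = 0.227773, running G = 0.143594

G = 0.1436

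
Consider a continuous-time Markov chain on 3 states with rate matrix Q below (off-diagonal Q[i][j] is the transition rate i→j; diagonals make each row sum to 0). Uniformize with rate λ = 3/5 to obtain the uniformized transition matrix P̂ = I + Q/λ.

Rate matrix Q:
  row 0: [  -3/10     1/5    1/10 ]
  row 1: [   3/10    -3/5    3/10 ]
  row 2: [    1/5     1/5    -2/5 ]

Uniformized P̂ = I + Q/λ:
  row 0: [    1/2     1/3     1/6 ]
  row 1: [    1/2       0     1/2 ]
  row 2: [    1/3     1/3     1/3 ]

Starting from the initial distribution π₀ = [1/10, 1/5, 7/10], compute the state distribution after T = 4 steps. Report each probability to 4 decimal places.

t=0: π = [0.1000, 0.2000, 0.7000]
t=1: π = [0.3833, 0.2667, 0.3500]
t=2: π = [0.4417, 0.2444, 0.3139]
t=3: π = [0.4477, 0.2519, 0.3005]
t=4: π = [0.4499, 0.2494, 0.3007]

π = [0.4499, 0.2494, 0.3007]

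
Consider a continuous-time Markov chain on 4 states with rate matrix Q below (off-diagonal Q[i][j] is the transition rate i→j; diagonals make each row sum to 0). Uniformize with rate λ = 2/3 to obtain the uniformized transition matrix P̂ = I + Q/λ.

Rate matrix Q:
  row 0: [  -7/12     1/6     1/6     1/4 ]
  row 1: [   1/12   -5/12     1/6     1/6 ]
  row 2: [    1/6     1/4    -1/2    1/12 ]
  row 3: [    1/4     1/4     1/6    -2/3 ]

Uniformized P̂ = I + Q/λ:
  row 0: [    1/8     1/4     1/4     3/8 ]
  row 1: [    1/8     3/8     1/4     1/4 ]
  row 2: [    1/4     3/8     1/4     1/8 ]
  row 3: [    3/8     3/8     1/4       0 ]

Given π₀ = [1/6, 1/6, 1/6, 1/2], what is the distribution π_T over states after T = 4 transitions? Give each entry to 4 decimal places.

t=0: π = [0.1667, 0.1667, 0.1667, 0.5000]
t=1: π = [0.2708, 0.3542, 0.2500, 0.1250]
t=2: π = [0.1875, 0.3411, 0.2500, 0.2214]
t=3: π = [0.2116, 0.3516, 0.2500, 0.1868]
t=4: π = [0.2030, 0.3486, 0.2500, 0.1985]

π = [0.2030, 0.3486, 0.2500, 0.1985]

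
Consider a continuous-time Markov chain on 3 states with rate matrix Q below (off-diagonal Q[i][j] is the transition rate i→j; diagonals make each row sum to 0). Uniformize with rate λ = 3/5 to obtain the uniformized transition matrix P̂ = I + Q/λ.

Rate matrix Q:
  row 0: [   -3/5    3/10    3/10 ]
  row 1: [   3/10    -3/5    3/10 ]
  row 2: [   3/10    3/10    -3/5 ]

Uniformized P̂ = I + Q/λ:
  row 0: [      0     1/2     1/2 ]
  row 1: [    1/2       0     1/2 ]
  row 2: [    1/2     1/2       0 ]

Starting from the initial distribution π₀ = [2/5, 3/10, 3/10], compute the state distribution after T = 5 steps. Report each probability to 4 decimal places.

π = [0.3313, 0.3344, 0.3344]

t=0: π = [0.4000, 0.3000, 0.3000]
t=1: π = [0.3000, 0.3500, 0.3500]
t=2: π = [0.3500, 0.3250, 0.3250]
t=3: π = [0.3250, 0.3375, 0.3375]
t=4: π = [0.3375, 0.3313, 0.3313]
t=5: π = [0.3313, 0.3344, 0.3344]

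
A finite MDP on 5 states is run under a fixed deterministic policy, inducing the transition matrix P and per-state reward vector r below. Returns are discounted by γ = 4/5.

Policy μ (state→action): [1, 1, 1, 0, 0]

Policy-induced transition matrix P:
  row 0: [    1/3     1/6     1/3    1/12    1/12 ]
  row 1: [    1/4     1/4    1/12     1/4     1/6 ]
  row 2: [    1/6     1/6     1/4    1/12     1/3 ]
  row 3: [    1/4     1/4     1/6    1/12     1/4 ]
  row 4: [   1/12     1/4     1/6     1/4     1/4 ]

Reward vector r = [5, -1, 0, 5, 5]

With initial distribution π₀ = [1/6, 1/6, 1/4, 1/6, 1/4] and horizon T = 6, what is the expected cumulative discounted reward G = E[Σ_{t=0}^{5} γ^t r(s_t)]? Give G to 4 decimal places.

t=0: π = [0.1667, 0.1667, 0.2500, 0.1667, 0.2500], E[r] = 2.7500, γ^t·E[r] = 2.750000, running G = 2.750000
t=1: π = [0.2014, 0.2153, 0.2014, 0.1528, 0.2292], E[r] = 2.7014, γ^t·E[r] = 2.161111, running G = 4.911111
t=2: π = [0.2118, 0.2164, 0.1991, 0.1574, 0.2153], E[r] = 2.7060, γ^t·E[r] = 1.731852, running G = 6.642963
t=3: π = [0.2152, 0.2158, 0.2005, 0.1553, 0.2133], E[r] = 2.7028, γ^t·E[r] = 1.383852, running G = 8.026815
t=4: π = [0.2157, 0.2154, 0.2013, 0.1548, 0.2129], E[r] = 2.7015, γ^t·E[r] = 1.106555, running G = 9.133370
t=5: π = [0.2157, 0.2153, 0.2014, 0.1547, 0.2129], E[r] = 2.7013, γ^t·E[r] = 0.885155, running G = 10.018524

G = 10.0185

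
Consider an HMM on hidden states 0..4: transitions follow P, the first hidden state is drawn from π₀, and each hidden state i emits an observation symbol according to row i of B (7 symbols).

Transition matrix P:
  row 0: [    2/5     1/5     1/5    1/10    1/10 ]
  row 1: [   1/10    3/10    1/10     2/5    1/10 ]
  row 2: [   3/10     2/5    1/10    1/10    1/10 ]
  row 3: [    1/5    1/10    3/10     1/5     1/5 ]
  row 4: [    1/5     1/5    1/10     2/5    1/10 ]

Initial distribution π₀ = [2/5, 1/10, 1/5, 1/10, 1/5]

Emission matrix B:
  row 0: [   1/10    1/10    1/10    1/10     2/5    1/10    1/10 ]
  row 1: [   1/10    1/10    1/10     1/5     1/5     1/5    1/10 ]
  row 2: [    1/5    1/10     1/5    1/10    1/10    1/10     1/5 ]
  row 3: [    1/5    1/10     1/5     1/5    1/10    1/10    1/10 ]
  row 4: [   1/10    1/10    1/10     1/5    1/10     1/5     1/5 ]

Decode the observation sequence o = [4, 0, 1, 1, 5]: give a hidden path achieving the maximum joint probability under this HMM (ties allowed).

t=0: δ = [1.600e-01, 2.000e-02, 2.000e-02, 1.000e-02, 2.000e-02]  (obs o_0=4)
t=1: δ = [6.400e-03, 3.200e-03, 6.400e-03, 3.200e-03, 1.600e-03]  ψ = [0, 0, 0, 0, 0]  (obs o_1=0)
t=2: δ = [2.560e-04, 2.560e-04, 1.280e-04, 1.280e-04, 6.400e-05]  ψ = [0, 2, 0, 1, 0]  (obs o_2=1)
t=3: δ = [1.024e-05, 7.680e-06, 5.120e-06, 1.024e-05, 2.560e-06]  ψ = [0, 1, 0, 1, 0]  (obs o_3=1)
t=4: δ = [4.096e-07, 4.608e-07, 3.072e-07, 3.072e-07, 4.096e-07]  ψ = [0, 1, 3, 1, 3]  (obs o_4=5)
backtrack: best end state = 1; path = [0, 2, 1, 1, 1]

path = [0, 2, 1, 1, 1]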